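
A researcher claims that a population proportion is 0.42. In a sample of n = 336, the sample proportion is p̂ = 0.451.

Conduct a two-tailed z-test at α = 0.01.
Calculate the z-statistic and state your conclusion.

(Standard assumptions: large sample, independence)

H₀: p = 0.42, H₁: p ≠ 0.42
Standard error: SE = √(p₀(1-p₀)/n) = √(0.42×0.58/336) = 0.026926
z-statistic: z = (p̂ - p₀)/SE = (0.451 - 0.42)/0.026926 = 1.1513
Critical value: z_0.005 = ±2.576
p-value = 0.2496
Decision: fail to reject H₀ at α = 0.01

Answer: z = 1.1513, fail to reject H₀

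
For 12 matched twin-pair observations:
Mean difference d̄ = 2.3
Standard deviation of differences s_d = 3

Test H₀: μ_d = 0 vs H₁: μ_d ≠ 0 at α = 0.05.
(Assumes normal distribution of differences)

df = n - 1 = 11
SE = s_d/√n = 3/√12 = 0.8660
t = d̄/SE = 2.3/0.8660 = 2.6559
Critical value: t_{0.025,11} = ±2.201
p-value ≈ 0.0223
Decision: reject H₀

Answer: t = 2.6559, reject H₀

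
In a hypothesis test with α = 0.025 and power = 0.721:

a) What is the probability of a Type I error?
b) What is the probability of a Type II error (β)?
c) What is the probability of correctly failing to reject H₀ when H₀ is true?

Answer: a) 0.025, b) 0.279, c) 0.975

Derivation:
a) Type I error probability = α = 0.025
b) Power = P(reject H₀ | H₁ true) = 1 - β = 0.721, so Type II error probability = β = 1 - Power = 0.279
c) P(fail to reject H₀ | H₀ true) = 1 - α = 0.975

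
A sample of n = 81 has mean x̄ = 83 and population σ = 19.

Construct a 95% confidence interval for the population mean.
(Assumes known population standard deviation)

Confidence level: 95%, α = 0.05
z_0.025 = 1.960
SE = σ/√n = 19/√81 = 2.1111
Margin of error = 1.960 × 2.1111 = 4.1378
CI: x̄ ± margin = 83 ± 4.1378
CI: (78.8622, 87.1378)

Answer: (78.8622, 87.1378)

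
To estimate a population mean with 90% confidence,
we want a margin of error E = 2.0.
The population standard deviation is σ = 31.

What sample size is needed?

Answer: n = 651

Derivation:
z_0.05 = 1.645
n = (z×σ/E)² = (1.645×31/2.0)²
n = 650.1225
Round up: n = 651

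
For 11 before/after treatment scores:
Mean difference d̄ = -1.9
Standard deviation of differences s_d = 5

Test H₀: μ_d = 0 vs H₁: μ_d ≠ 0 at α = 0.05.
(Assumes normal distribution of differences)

Answer: t = -1.2603, fail to reject H₀

Derivation:
df = n - 1 = 10
SE = s_d/√n = 5/√11 = 1.5076
t = d̄/SE = -1.9/1.5076 = -1.2603
Critical value: t_{0.025,10} = ±2.228
p-value ≈ 0.2362
Decision: fail to reject H₀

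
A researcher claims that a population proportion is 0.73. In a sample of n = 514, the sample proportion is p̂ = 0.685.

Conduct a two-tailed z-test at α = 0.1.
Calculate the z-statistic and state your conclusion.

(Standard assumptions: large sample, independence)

Answer: z = -2.2980, reject H₀

Derivation:
H₀: p = 0.73, H₁: p ≠ 0.73
Standard error: SE = √(p₀(1-p₀)/n) = √(0.73×0.27/514) = 0.019582
z-statistic: z = (p̂ - p₀)/SE = (0.685 - 0.73)/0.019582 = -2.2980
Critical value: z_0.05 = ±1.645
p-value = 0.0216
Decision: reject H₀ at α = 0.1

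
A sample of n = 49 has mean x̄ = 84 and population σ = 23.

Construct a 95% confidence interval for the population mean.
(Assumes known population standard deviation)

Confidence level: 95%, α = 0.05
z_0.025 = 1.960
SE = σ/√n = 23/√49 = 3.2857
Margin of error = 1.960 × 3.2857 = 6.4400
CI: x̄ ± margin = 84 ± 6.4400
CI: (77.5600, 90.4400)

Answer: (77.5600, 90.4400)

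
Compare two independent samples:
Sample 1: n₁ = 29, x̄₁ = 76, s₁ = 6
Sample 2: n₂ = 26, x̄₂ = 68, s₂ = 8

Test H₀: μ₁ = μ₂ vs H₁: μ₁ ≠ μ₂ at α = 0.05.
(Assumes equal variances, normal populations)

Pooled variance: s²_p = [28×6² + 25×8²]/(53) = 49.2075
s_p = 7.0148
SE = s_p×√(1/n₁ + 1/n₂) = 7.0148×√(1/29 + 1/26) = 1.8946
t = (x̄₁ - x̄₂)/SE = (76 - 68)/1.8946 = 4.2225
df = 53, t-critical = ±2.006
Decision: reject H₀

Answer: t = 4.2225, reject H₀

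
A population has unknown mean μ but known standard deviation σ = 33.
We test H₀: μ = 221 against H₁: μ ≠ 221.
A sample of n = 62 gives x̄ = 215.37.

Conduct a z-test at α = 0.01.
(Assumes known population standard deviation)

Answer: z = -1.3434, fail to reject H₀

Derivation:
Standard error: SE = σ/√n = 33/√62 = 4.1910
z-statistic: z = (x̄ - μ₀)/SE = (215.37 - 221)/4.1910 = -1.3434
Critical value: ±2.576
p-value = 0.1791
Decision: fail to reject H₀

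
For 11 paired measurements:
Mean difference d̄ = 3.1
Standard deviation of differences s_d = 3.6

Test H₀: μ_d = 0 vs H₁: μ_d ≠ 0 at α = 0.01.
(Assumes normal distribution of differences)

df = n - 1 = 10
SE = s_d/√n = 3.6/√11 = 1.0854
t = d̄/SE = 3.1/1.0854 = 2.8561
Critical value: t_{0.005,10} = ±3.169
p-value ≈ 0.0171
Decision: fail to reject H₀

Answer: t = 2.8561, fail to reject H₀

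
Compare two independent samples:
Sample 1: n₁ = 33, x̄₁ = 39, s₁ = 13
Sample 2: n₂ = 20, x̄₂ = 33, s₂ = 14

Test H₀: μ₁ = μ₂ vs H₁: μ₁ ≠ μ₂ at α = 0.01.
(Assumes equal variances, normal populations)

Pooled variance: s²_p = [32×13² + 19×14²]/(51) = 179.0588
s_p = 13.3813
SE = s_p×√(1/n₁ + 1/n₂) = 13.3813×√(1/33 + 1/20) = 3.7920
t = (x̄₁ - x̄₂)/SE = (39 - 33)/3.7920 = 1.5823
df = 51, t-critical = ±2.676
Decision: fail to reject H₀

Answer: t = 1.5823, fail to reject H₀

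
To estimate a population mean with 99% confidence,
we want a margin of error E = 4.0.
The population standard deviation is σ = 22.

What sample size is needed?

z_0.005 = 2.576
n = (z×σ/E)² = (2.576×22/4.0)²
n = 200.7322
Round up: n = 201

Answer: n = 201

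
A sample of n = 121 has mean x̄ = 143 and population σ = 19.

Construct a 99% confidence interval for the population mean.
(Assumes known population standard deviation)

Confidence level: 99%, α = 0.01
z_0.005 = 2.576
SE = σ/√n = 19/√121 = 1.7273
Margin of error = 2.576 × 1.7273 = 4.4495
CI: x̄ ± margin = 143 ± 4.4495
CI: (138.5505, 147.4495)

Answer: (138.5505, 147.4495)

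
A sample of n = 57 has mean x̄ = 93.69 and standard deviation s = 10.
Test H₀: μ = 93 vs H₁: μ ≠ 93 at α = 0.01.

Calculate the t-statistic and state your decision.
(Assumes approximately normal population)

Answer: t = 0.5210, fail to reject H₀

Derivation:
df = n - 1 = 56
SE = s/√n = 10/√57 = 1.3245
t = (x̄ - μ₀)/SE = (93.69 - 93)/1.3245 = 0.5210
Critical value: t_{0.005,56} = ±2.667
p-value ≈ 0.6044
Decision: fail to reject H₀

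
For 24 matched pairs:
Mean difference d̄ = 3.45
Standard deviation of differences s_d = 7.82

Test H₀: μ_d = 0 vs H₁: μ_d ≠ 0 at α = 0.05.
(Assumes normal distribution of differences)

df = n - 1 = 23
SE = s_d/√n = 7.82/√24 = 1.5963
t = d̄/SE = 3.45/1.5963 = 2.1612
Critical value: t_{0.025,23} = ±2.069
p-value ≈ 0.0413
Decision: reject H₀

Answer: t = 2.1612, reject H₀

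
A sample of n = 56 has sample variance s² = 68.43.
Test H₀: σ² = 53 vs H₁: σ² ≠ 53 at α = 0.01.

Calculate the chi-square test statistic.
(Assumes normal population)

df = n - 1 = 55
χ² = (n-1)s²/σ₀² = 55×68.43/53 = 71.0123
Critical values: χ²_{0.995,55} = 31.735, χ²_{0.005,55} = 85.749
Rejection region: χ² < 31.735 or χ² > 85.749
Decision: fail to reject H₀

Answer: χ² = 71.0123, fail to reject H₀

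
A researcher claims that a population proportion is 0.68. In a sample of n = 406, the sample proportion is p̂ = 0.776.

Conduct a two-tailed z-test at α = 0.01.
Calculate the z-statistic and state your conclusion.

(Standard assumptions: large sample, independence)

H₀: p = 0.68, H₁: p ≠ 0.68
Standard error: SE = √(p₀(1-p₀)/n) = √(0.68×0.32/406) = 0.023151
z-statistic: z = (p̂ - p₀)/SE = (0.776 - 0.68)/0.023151 = 4.1467
Critical value: z_0.005 = ±2.576
p-value < 0.0001
Decision: reject H₀ at α = 0.01

Answer: z = 4.1467, reject H₀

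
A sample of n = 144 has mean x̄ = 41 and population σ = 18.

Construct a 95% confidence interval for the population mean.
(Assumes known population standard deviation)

Confidence level: 95%, α = 0.05
z_0.025 = 1.960
SE = σ/√n = 18/√144 = 1.5000
Margin of error = 1.960 × 1.5000 = 2.9400
CI: x̄ ± margin = 41 ± 2.9400
CI: (38.0600, 43.9400)

Answer: (38.0600, 43.9400)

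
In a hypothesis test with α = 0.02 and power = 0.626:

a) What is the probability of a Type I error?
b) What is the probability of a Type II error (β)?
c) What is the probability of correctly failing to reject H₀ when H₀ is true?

a) Type I error probability = α = 0.02
b) Power = P(reject H₀ | H₁ true) = 1 - β = 0.626, so Type II error probability = β = 1 - Power = 0.374
c) P(fail to reject H₀ | H₀ true) = 1 - α = 0.98

Answer: a) 0.02, b) 0.374, c) 0.98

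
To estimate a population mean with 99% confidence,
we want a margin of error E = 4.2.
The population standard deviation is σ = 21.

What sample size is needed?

z_0.005 = 2.576
n = (z×σ/E)² = (2.576×21/4.2)²
n = 165.8944
Round up: n = 166

Answer: n = 166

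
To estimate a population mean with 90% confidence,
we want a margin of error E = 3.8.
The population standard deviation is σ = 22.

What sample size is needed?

z_0.05 = 1.645
n = (z×σ/E)² = (1.645×22/3.8)²
n = 90.7006
Round up: n = 91

Answer: n = 91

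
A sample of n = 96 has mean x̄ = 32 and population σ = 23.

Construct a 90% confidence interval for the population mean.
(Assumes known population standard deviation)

Confidence level: 90%, α = 0.1
z_0.05 = 1.645
SE = σ/√n = 23/√96 = 2.3474
Margin of error = 1.645 × 2.3474 = 3.8615
CI: x̄ ± margin = 32 ± 3.8615
CI: (28.1385, 35.8615)

Answer: (28.1385, 35.8615)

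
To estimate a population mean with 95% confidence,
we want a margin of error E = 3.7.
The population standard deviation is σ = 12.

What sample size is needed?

z_0.025 = 1.960
n = (z×σ/E)² = (1.960×12/3.7)²
n = 40.4084
Round up: n = 41

Answer: n = 41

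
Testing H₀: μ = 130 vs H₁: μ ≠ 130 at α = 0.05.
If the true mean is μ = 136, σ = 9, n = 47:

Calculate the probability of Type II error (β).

SE = σ/√n = 9/√47 = 1.3128
Critical values: μ₀ ± z_0.025×SE = 130 ± 1.960×1.3128
Acceptance region: (127.4269, 132.5731)
Under H₁ (μ = 136): z_high = (132.5731 - 136)/1.3128 = -2.6104, z_low = (127.4269 - 136)/1.3128 = -6.5304
β = P(not reject | H₁) = Φ(-2.6104) - Φ(-6.5304) ≈ 0.0045

Answer: β ≈ 0.0045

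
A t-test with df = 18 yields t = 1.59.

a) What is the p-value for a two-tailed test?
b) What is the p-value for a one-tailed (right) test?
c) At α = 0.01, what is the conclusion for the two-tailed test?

Answer: a) 0.1292, b) 0.0646, c) fail to reject H₀

Derivation:
Using t-distribution with df = 18:
a) Two-tailed: p = 2×P(T > 1.59) = 0.1292
b) One-tailed: p = P(T > 1.59) = 0.0646
c) 0.1292 ≥ 0.01, fail to reject H₀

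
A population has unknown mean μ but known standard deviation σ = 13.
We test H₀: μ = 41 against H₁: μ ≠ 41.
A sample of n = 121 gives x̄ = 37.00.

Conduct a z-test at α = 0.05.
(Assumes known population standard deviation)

Answer: z = -3.3847, reject H₀

Derivation:
Standard error: SE = σ/√n = 13/√121 = 1.1818
z-statistic: z = (x̄ - μ₀)/SE = (37.00 - 41)/1.1818 = -3.3847
Critical value: ±1.960
p-value = 0.0007
Decision: reject H₀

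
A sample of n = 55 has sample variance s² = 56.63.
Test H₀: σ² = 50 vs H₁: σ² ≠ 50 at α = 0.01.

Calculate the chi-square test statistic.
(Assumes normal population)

df = n - 1 = 54
χ² = (n-1)s²/σ₀² = 54×56.63/50 = 61.1604
Critical values: χ²_{0.995,54} = 30.981, χ²_{0.005,54} = 84.502
Rejection region: χ² < 30.981 or χ² > 84.502
Decision: fail to reject H₀

Answer: χ² = 61.1604, fail to reject H₀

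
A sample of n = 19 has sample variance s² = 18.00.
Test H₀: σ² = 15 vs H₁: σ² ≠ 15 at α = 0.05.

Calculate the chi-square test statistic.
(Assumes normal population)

df = n - 1 = 18
χ² = (n-1)s²/σ₀² = 18×18.00/15 = 21.6000
Critical values: χ²_{0.975,18} = 8.231, χ²_{0.025,18} = 31.526
Rejection region: χ² < 8.231 or χ² > 31.526
Decision: fail to reject H₀

Answer: χ² = 21.6000, fail to reject H₀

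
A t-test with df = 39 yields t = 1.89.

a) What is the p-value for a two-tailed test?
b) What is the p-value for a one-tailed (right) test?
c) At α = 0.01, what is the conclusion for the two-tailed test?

Answer: a) 0.0662, b) 0.0331, c) fail to reject H₀

Derivation:
Using t-distribution with df = 39:
a) Two-tailed: p = 2×P(T > 1.89) = 0.0662
b) One-tailed: p = P(T > 1.89) = 0.0331
c) 0.0662 ≥ 0.01, fail to reject H₀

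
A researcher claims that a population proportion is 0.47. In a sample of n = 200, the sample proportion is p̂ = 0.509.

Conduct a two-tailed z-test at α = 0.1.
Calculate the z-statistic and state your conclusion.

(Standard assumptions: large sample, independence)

H₀: p = 0.47, H₁: p ≠ 0.47
Standard error: SE = √(p₀(1-p₀)/n) = √(0.47×0.53/200) = 0.035292
z-statistic: z = (p̂ - p₀)/SE = (0.509 - 0.47)/0.035292 = 1.1051
Critical value: z_0.05 = ±1.645
p-value = 0.2691
Decision: fail to reject H₀ at α = 0.1

Answer: z = 1.1051, fail to reject H₀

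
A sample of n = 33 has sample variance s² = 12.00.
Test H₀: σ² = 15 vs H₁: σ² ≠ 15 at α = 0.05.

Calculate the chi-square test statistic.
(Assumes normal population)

Answer: χ² = 25.6000, fail to reject H₀

Derivation:
df = n - 1 = 32
χ² = (n-1)s²/σ₀² = 32×12.00/15 = 25.6000
Critical values: χ²_{0.975,32} = 18.291, χ²_{0.025,32} = 49.480
Rejection region: χ² < 18.291 or χ² > 49.480
Decision: fail to reject H₀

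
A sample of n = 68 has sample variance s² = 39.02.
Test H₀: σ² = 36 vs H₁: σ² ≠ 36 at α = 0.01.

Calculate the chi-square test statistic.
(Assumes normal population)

Answer: χ² = 72.6206, fail to reject H₀

Derivation:
df = n - 1 = 67
χ² = (n-1)s²/σ₀² = 67×39.02/36 = 72.6206
Critical values: χ²_{0.995,67} = 40.935, χ²_{0.005,67} = 100.554
Rejection region: χ² < 40.935 or χ² > 100.554
Decision: fail to reject H₀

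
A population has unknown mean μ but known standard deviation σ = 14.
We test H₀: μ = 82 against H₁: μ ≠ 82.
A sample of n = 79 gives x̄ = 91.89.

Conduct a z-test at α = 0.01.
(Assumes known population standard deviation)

Answer: z = 6.2790, reject H₀

Derivation:
Standard error: SE = σ/√n = 14/√79 = 1.5751
z-statistic: z = (x̄ - μ₀)/SE = (91.89 - 82)/1.5751 = 6.2790
Critical value: ±2.576
p-value < 0.0001
Decision: reject H₀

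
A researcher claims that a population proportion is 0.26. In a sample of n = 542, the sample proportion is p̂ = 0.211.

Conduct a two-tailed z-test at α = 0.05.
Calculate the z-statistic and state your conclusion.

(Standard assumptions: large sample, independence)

H₀: p = 0.26, H₁: p ≠ 0.26
Standard error: SE = √(p₀(1-p₀)/n) = √(0.26×0.74/542) = 0.018841
z-statistic: z = (p̂ - p₀)/SE = (0.211 - 0.26)/0.018841 = -2.6007
Critical value: z_0.025 = ±1.960
p-value = 0.0093
Decision: reject H₀ at α = 0.05

Answer: z = -2.6007, reject H₀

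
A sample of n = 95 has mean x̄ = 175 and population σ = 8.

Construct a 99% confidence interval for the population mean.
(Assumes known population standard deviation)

Answer: (172.8856, 177.1144)

Derivation:
Confidence level: 99%, α = 0.01
z_0.005 = 2.576
SE = σ/√n = 8/√95 = 0.8208
Margin of error = 2.576 × 0.8208 = 2.1144
CI: x̄ ± margin = 175 ± 2.1144
CI: (172.8856, 177.1144)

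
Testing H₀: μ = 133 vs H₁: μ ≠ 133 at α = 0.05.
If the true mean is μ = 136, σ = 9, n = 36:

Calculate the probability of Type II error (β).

Answer: β ≈ 0.4840

Derivation:
SE = σ/√n = 9/√36 = 1.5000
Critical values: μ₀ ± z_0.025×SE = 133 ± 1.960×1.5000
Acceptance region: (130.0600, 135.9400)
Under H₁ (μ = 136): z_high = (135.9400 - 136)/1.5000 = -0.0400, z_low = (130.0600 - 136)/1.5000 = -3.9600
β = P(not reject | H₁) = Φ(-0.0400) - Φ(-3.9600) ≈ 0.4840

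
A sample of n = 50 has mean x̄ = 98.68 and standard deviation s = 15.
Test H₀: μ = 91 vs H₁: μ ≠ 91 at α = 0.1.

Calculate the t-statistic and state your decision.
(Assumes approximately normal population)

Answer: t = 3.6204, reject H₀

Derivation:
df = n - 1 = 49
SE = s/√n = 15/√50 = 2.1213
t = (x̄ - μ₀)/SE = (98.68 - 91)/2.1213 = 3.6204
Critical value: t_{0.05,49} = ±1.677
p-value ≈ 0.0007
Decision: reject H₀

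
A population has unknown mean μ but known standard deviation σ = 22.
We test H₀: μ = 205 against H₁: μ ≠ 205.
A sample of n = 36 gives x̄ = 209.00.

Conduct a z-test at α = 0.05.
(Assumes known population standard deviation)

Answer: z = 1.0909, fail to reject H₀

Derivation:
Standard error: SE = σ/√n = 22/√36 = 3.6667
z-statistic: z = (x̄ - μ₀)/SE = (209.00 - 205)/3.6667 = 1.0909
Critical value: ±1.960
p-value = 0.2753
Decision: fail to reject H₀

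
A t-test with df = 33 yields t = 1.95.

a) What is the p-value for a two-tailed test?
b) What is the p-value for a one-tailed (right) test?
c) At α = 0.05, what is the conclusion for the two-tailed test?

Answer: a) 0.0597, b) 0.0299, c) fail to reject H₀

Derivation:
Using t-distribution with df = 33:
a) Two-tailed: p = 2×P(T > 1.95) = 0.0597
b) One-tailed: p = P(T > 1.95) = 0.0299
c) 0.0597 ≥ 0.05, fail to reject H₀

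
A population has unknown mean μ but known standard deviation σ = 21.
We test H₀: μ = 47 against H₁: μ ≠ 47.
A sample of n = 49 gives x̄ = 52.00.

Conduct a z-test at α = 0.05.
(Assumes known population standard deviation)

Answer: z = 1.6667, fail to reject H₀

Derivation:
Standard error: SE = σ/√n = 21/√49 = 3.0000
z-statistic: z = (x̄ - μ₀)/SE = (52.00 - 47)/3.0000 = 1.6667
Critical value: ±1.960
p-value = 0.0956
Decision: fail to reject H₀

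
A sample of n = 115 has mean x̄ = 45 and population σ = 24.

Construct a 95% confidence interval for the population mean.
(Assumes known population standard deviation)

Answer: (40.6135, 49.3865)

Derivation:
Confidence level: 95%, α = 0.05
z_0.025 = 1.960
SE = σ/√n = 24/√115 = 2.2380
Margin of error = 1.960 × 2.2380 = 4.3865
CI: x̄ ± margin = 45 ± 4.3865
CI: (40.6135, 49.3865)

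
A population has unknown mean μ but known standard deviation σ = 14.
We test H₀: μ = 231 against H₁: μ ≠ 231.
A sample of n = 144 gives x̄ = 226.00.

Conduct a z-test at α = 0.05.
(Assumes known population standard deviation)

Standard error: SE = σ/√n = 14/√144 = 1.1667
z-statistic: z = (x̄ - μ₀)/SE = (226.00 - 231)/1.1667 = -4.2856
Critical value: ±1.960
p-value < 0.0001
Decision: reject H₀

Answer: z = -4.2856, reject H₀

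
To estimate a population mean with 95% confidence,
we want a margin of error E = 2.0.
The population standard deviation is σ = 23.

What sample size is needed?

z_0.025 = 1.960
n = (z×σ/E)² = (1.960×23/2.0)²
n = 508.0516
Round up: n = 509

Answer: n = 509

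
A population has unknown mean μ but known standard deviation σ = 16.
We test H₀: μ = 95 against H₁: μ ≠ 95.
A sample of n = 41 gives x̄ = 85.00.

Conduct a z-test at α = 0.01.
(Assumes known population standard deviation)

Standard error: SE = σ/√n = 16/√41 = 2.4988
z-statistic: z = (x̄ - μ₀)/SE = (85.00 - 95)/2.4988 = -4.0019
Critical value: ±2.576
p-value = 0.0001
Decision: reject H₀

Answer: z = -4.0019, reject H₀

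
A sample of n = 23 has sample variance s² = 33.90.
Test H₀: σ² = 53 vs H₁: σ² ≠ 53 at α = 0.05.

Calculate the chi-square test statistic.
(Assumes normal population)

df = n - 1 = 22
χ² = (n-1)s²/σ₀² = 22×33.90/53 = 14.0717
Critical values: χ²_{0.975,22} = 10.982, χ²_{0.025,22} = 36.781
Rejection region: χ² < 10.982 or χ² > 36.781
Decision: fail to reject H₀

Answer: χ² = 14.0717, fail to reject H₀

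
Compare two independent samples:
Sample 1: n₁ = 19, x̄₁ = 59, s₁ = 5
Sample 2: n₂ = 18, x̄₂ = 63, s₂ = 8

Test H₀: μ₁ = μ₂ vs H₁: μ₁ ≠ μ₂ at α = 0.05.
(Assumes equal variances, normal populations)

Pooled variance: s²_p = [18×5² + 17×8²]/(35) = 43.9429
s_p = 6.6289
SE = s_p×√(1/n₁ + 1/n₂) = 6.6289×√(1/19 + 1/18) = 2.1804
t = (x̄₁ - x̄₂)/SE = (59 - 63)/2.1804 = -1.8345
df = 35, t-critical = ±2.030
Decision: fail to reject H₀

Answer: t = -1.8345, fail to reject H₀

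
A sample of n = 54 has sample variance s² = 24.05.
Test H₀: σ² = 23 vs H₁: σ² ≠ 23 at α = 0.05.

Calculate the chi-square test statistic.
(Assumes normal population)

Answer: χ² = 55.4196, fail to reject H₀

Derivation:
df = n - 1 = 53
χ² = (n-1)s²/σ₀² = 53×24.05/23 = 55.4196
Critical values: χ²_{0.975,53} = 34.776, χ²_{0.025,53} = 75.002
Rejection region: χ² < 34.776 or χ² > 75.002
Decision: fail to reject H₀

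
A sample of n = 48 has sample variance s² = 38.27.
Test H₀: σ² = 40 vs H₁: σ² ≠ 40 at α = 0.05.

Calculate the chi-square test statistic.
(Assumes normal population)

df = n - 1 = 47
χ² = (n-1)s²/σ₀² = 47×38.27/40 = 44.9672
Critical values: χ²_{0.975,47} = 29.956, χ²_{0.025,47} = 67.821
Rejection region: χ² < 29.956 or χ² > 67.821
Decision: fail to reject H₀

Answer: χ² = 44.9672, fail to reject H₀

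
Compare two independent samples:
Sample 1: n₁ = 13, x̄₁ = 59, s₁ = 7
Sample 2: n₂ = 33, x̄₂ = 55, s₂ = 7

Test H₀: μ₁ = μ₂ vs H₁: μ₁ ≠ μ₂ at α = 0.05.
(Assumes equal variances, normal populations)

Pooled variance: s²_p = [12×7² + 32×7²]/(44) = 49.0000
s_p = 7.0000
SE = s_p×√(1/n₁ + 1/n₂) = 7.0000×√(1/13 + 1/33) = 2.2922
t = (x̄₁ - x̄₂)/SE = (59 - 55)/2.2922 = 1.7450
df = 44, t-critical = ±2.015
Decision: fail to reject H₀

Answer: t = 1.7450, fail to reject H₀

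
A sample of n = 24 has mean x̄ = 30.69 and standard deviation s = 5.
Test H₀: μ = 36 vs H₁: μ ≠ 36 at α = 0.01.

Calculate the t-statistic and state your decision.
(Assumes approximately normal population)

df = n - 1 = 23
SE = s/√n = 5/√24 = 1.0206
t = (x̄ - μ₀)/SE = (30.69 - 36)/1.0206 = -5.2028
Critical value: t_{0.005,23} = ±2.807
p-value < 0.0001
Decision: reject H₀

Answer: t = -5.2028, reject H₀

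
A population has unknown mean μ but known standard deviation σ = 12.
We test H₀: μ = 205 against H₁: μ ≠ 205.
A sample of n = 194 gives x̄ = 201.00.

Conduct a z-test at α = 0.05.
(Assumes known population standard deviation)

Answer: z = -4.6431, reject H₀

Derivation:
Standard error: SE = σ/√n = 12/√194 = 0.8615
z-statistic: z = (x̄ - μ₀)/SE = (201.00 - 205)/0.8615 = -4.6431
Critical value: ±1.960
p-value < 0.0001
Decision: reject H₀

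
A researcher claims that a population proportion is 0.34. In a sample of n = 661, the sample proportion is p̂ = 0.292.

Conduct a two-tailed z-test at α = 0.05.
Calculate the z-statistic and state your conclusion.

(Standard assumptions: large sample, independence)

H₀: p = 0.34, H₁: p ≠ 0.34
Standard error: SE = √(p₀(1-p₀)/n) = √(0.34×0.66/661) = 0.018425
z-statistic: z = (p̂ - p₀)/SE = (0.292 - 0.34)/0.018425 = -2.6052
Critical value: z_0.025 = ±1.960
p-value = 0.0092
Decision: reject H₀ at α = 0.05

Answer: z = -2.6052, reject H₀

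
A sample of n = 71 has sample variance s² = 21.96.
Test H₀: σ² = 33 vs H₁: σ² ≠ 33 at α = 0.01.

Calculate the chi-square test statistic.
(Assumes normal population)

Answer: χ² = 46.5818, fail to reject H₀

Derivation:
df = n - 1 = 70
χ² = (n-1)s²/σ₀² = 70×21.96/33 = 46.5818
Critical values: χ²_{0.995,70} = 43.275, χ²_{0.005,70} = 104.215
Rejection region: χ² < 43.275 or χ² > 104.215
Decision: fail to reject H₀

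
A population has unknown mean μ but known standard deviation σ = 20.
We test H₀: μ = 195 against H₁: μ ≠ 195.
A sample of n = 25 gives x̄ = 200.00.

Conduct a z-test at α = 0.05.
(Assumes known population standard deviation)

Answer: z = 1.2500, fail to reject H₀

Derivation:
Standard error: SE = σ/√n = 20/√25 = 4.0000
z-statistic: z = (x̄ - μ₀)/SE = (200.00 - 195)/4.0000 = 1.2500
Critical value: ±1.960
p-value = 0.2113
Decision: fail to reject H₀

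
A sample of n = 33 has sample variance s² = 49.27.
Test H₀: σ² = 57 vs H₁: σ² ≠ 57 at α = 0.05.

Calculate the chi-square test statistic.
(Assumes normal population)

df = n - 1 = 32
χ² = (n-1)s²/σ₀² = 32×49.27/57 = 27.6604
Critical values: χ²_{0.975,32} = 18.291, χ²_{0.025,32} = 49.480
Rejection region: χ² < 18.291 or χ² > 49.480
Decision: fail to reject H₀

Answer: χ² = 27.6604, fail to reject H₀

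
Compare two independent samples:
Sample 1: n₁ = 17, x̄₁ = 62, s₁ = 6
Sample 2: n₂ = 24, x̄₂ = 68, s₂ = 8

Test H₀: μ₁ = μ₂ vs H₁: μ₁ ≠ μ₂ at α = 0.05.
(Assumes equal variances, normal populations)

Answer: t = -2.6119, reject H₀

Derivation:
Pooled variance: s²_p = [16×6² + 23×8²]/(39) = 52.5128
s_p = 7.2466
SE = s_p×√(1/n₁ + 1/n₂) = 7.2466×√(1/17 + 1/24) = 2.2972
t = (x̄₁ - x̄₂)/SE = (62 - 68)/2.2972 = -2.6119
df = 39, t-critical = ±2.023
Decision: reject H₀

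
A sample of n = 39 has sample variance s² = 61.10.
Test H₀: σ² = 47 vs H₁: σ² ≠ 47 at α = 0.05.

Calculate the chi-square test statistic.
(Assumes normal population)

df = n - 1 = 38
χ² = (n-1)s²/σ₀² = 38×61.10/47 = 49.4000
Critical values: χ²_{0.975,38} = 22.878, χ²_{0.025,38} = 56.896
Rejection region: χ² < 22.878 or χ² > 56.896
Decision: fail to reject H₀

Answer: χ² = 49.4000, fail to reject H₀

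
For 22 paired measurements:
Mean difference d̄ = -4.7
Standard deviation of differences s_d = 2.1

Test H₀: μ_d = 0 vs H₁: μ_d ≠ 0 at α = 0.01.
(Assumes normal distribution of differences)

df = n - 1 = 21
SE = s_d/√n = 2.1/√22 = 0.4477
t = d̄/SE = -4.7/0.4477 = -10.4981
Critical value: t_{0.005,21} = ±2.831
p-value < 0.0001
Decision: reject H₀

Answer: t = -10.4981, reject H₀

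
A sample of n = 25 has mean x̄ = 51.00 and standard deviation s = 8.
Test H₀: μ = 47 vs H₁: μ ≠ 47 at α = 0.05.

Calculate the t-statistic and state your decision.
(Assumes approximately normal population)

Answer: t = 2.5000, reject H₀

Derivation:
df = n - 1 = 24
SE = s/√n = 8/√25 = 1.6000
t = (x̄ - μ₀)/SE = (51.00 - 47)/1.6000 = 2.5000
Critical value: t_{0.025,24} = ±2.064
p-value ≈ 0.0197
Decision: reject H₀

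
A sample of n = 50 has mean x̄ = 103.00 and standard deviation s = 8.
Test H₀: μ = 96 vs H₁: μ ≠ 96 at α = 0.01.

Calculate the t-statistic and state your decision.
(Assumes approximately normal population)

Answer: t = 6.1870, reject H₀

Derivation:
df = n - 1 = 49
SE = s/√n = 8/√50 = 1.1314
t = (x̄ - μ₀)/SE = (103.00 - 96)/1.1314 = 6.1870
Critical value: t_{0.005,49} = ±2.680
p-value < 0.0001
Decision: reject H₀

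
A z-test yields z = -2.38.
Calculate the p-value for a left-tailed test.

Answer: p-value ≈ 0.0087

Derivation:
For z = -2.38:
p = P(Z < -2.38) = Φ(-2.38) = 0.0087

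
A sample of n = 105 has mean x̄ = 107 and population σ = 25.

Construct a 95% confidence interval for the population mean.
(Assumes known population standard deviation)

Confidence level: 95%, α = 0.05
z_0.025 = 1.960
SE = σ/√n = 25/√105 = 2.4398
Margin of error = 1.960 × 2.4398 = 4.7820
CI: x̄ ± margin = 107 ± 4.7820
CI: (102.2180, 111.7820)

Answer: (102.2180, 111.7820)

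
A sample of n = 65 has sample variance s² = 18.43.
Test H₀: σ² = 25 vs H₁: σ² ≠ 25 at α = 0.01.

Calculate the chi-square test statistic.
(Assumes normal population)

Answer: χ² = 47.1808, fail to reject H₀

Derivation:
df = n - 1 = 64
χ² = (n-1)s²/σ₀² = 64×18.43/25 = 47.1808
Critical values: χ²_{0.995,64} = 38.610, χ²_{0.005,64} = 96.878
Rejection region: χ² < 38.610 or χ² > 96.878
Decision: fail to reject H₀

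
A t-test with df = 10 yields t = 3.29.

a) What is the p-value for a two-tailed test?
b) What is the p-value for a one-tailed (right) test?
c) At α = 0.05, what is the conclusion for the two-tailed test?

Answer: a) 0.0082, b) 0.0041, c) reject H₀

Derivation:
Using t-distribution with df = 10:
a) Two-tailed: p = 2×P(T > 3.29) = 0.0082
b) One-tailed: p = P(T > 3.29) = 0.0041
c) 0.0082 < 0.05, reject H₀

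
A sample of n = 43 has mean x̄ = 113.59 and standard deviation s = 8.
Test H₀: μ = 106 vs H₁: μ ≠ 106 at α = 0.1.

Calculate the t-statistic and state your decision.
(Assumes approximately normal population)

df = n - 1 = 42
SE = s/√n = 8/√43 = 1.2200
t = (x̄ - μ₀)/SE = (113.59 - 106)/1.2200 = 6.2213
Critical value: t_{0.05,42} = ±1.682
p-value < 0.0001
Decision: reject H₀

Answer: t = 6.2213, reject H₀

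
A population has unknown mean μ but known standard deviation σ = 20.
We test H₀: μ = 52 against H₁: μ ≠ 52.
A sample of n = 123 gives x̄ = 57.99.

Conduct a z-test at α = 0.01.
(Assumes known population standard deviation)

Answer: z = 3.3217, reject H₀

Derivation:
Standard error: SE = σ/√n = 20/√123 = 1.8033
z-statistic: z = (x̄ - μ₀)/SE = (57.99 - 52)/1.8033 = 3.3217
Critical value: ±2.576
p-value = 0.0009
Decision: reject H₀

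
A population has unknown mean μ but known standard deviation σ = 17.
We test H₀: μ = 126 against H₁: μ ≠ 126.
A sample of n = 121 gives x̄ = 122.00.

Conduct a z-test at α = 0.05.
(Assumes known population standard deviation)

Answer: z = -2.5882, reject H₀

Derivation:
Standard error: SE = σ/√n = 17/√121 = 1.5455
z-statistic: z = (x̄ - μ₀)/SE = (122.00 - 126)/1.5455 = -2.5882
Critical value: ±1.960
p-value = 0.0096
Decision: reject H₀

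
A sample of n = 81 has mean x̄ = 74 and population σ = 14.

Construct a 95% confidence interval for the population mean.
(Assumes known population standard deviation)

Confidence level: 95%, α = 0.05
z_0.025 = 1.960
SE = σ/√n = 14/√81 = 1.5556
Margin of error = 1.960 × 1.5556 = 3.0490
CI: x̄ ± margin = 74 ± 3.0490
CI: (70.9510, 77.0490)

Answer: (70.9510, 77.0490)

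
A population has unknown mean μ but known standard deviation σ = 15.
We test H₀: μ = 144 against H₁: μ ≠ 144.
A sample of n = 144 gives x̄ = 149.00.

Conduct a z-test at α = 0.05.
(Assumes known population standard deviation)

Standard error: SE = σ/√n = 15/√144 = 1.2500
z-statistic: z = (x̄ - μ₀)/SE = (149.00 - 144)/1.2500 = 4.0000
Critical value: ±1.960
p-value = 0.0001
Decision: reject H₀

Answer: z = 4.0000, reject H₀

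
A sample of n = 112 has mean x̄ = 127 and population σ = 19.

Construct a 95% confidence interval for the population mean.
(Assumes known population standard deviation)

Confidence level: 95%, α = 0.05
z_0.025 = 1.960
SE = σ/√n = 19/√112 = 1.7953
Margin of error = 1.960 × 1.7953 = 3.5188
CI: x̄ ± margin = 127 ± 3.5188
CI: (123.4812, 130.5188)

Answer: (123.4812, 130.5188)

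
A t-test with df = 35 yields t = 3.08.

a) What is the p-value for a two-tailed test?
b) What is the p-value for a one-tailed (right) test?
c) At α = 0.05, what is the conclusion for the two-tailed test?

Using t-distribution with df = 35:
a) Two-tailed: p = 2×P(T > 3.08) = 0.0040
b) One-tailed: p = P(T > 3.08) = 0.0020
c) 0.0040 < 0.05, reject H₀

Answer: a) 0.0040, b) 0.0020, c) reject H₀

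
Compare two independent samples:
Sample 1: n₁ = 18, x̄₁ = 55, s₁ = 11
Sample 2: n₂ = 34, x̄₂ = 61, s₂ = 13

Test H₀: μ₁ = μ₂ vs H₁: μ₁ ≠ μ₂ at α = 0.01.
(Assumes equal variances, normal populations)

Pooled variance: s²_p = [17×11² + 33×13²]/(50) = 152.6800
s_p = 12.3564
SE = s_p×√(1/n₁ + 1/n₂) = 12.3564×√(1/18 + 1/34) = 3.6018
t = (x̄₁ - x̄₂)/SE = (55 - 61)/3.6018 = -1.6658
df = 50, t-critical = ±2.678
Decision: fail to reject H₀

Answer: t = -1.6658, fail to reject H₀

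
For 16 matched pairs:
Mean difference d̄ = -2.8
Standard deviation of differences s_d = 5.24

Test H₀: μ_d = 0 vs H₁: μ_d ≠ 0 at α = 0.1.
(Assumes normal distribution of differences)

Answer: t = -2.1374, reject H₀

Derivation:
df = n - 1 = 15
SE = s_d/√n = 5.24/√16 = 1.3100
t = d̄/SE = -2.8/1.3100 = -2.1374
Critical value: t_{0.05,15} = ±1.753
p-value ≈ 0.0494
Decision: reject H₀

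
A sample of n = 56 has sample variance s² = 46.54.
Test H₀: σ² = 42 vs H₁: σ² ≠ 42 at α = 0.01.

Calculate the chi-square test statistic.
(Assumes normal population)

df = n - 1 = 55
χ² = (n-1)s²/σ₀² = 55×46.54/42 = 60.9452
Critical values: χ²_{0.995,55} = 31.735, χ²_{0.005,55} = 85.749
Rejection region: χ² < 31.735 or χ² > 85.749
Decision: fail to reject H₀

Answer: χ² = 60.9452, fail to reject H₀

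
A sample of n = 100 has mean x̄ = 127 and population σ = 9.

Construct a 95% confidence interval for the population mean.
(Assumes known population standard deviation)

Answer: (125.2360, 128.7640)

Derivation:
Confidence level: 95%, α = 0.05
z_0.025 = 1.960
SE = σ/√n = 9/√100 = 0.9000
Margin of error = 1.960 × 0.9000 = 1.7640
CI: x̄ ± margin = 127 ± 1.7640
CI: (125.2360, 128.7640)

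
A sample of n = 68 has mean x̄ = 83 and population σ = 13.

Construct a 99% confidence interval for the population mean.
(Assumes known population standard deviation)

Answer: (78.9389, 87.0611)

Derivation:
Confidence level: 99%, α = 0.01
z_0.005 = 2.576
SE = σ/√n = 13/√68 = 1.5765
Margin of error = 2.576 × 1.5765 = 4.0611
CI: x̄ ± margin = 83 ± 4.0611
CI: (78.9389, 87.0611)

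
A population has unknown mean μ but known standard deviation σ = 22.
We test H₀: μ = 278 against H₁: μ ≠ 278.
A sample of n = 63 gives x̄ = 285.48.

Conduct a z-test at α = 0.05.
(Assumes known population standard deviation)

Answer: z = 2.6987, reject H₀

Derivation:
Standard error: SE = σ/√n = 22/√63 = 2.7717
z-statistic: z = (x̄ - μ₀)/SE = (285.48 - 278)/2.7717 = 2.6987
Critical value: ±1.960
p-value = 0.0070
Decision: reject H₀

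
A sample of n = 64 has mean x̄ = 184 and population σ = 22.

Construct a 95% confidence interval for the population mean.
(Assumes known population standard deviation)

Answer: (178.6100, 189.3900)

Derivation:
Confidence level: 95%, α = 0.05
z_0.025 = 1.960
SE = σ/√n = 22/√64 = 2.7500
Margin of error = 1.960 × 2.7500 = 5.3900
CI: x̄ ± margin = 184 ± 5.3900
CI: (178.6100, 189.3900)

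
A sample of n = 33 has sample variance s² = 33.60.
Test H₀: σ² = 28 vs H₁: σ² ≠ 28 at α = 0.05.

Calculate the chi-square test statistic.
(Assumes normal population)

Answer: χ² = 38.4000, fail to reject H₀

Derivation:
df = n - 1 = 32
χ² = (n-1)s²/σ₀² = 32×33.60/28 = 38.4000
Critical values: χ²_{0.975,32} = 18.291, χ²_{0.025,32} = 49.480
Rejection region: χ² < 18.291 or χ² > 49.480
Decision: fail to reject H₀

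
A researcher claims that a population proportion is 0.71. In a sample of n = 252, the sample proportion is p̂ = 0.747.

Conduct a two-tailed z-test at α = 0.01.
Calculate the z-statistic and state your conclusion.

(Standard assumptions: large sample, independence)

H₀: p = 0.71, H₁: p ≠ 0.71
Standard error: SE = √(p₀(1-p₀)/n) = √(0.71×0.29/252) = 0.028584
z-statistic: z = (p̂ - p₀)/SE = (0.747 - 0.71)/0.028584 = 1.2944
Critical value: z_0.005 = ±2.576
p-value = 0.1955
Decision: fail to reject H₀ at α = 0.01

Answer: z = 1.2944, fail to reject H₀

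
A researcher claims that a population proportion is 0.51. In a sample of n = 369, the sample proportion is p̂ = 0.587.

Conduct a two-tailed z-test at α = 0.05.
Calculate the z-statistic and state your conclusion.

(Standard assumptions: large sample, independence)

H₀: p = 0.51, H₁: p ≠ 0.51
Standard error: SE = √(p₀(1-p₀)/n) = √(0.51×0.49/369) = 0.026024
z-statistic: z = (p̂ - p₀)/SE = (0.587 - 0.51)/0.026024 = 2.9588
Critical value: z_0.025 = ±1.960
p-value = 0.0031
Decision: reject H₀ at α = 0.05

Answer: z = 2.9588, reject H₀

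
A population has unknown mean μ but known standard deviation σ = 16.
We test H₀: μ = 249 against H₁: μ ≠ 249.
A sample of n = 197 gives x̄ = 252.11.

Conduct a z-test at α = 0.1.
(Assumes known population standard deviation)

Answer: z = 2.7281, reject H₀

Derivation:
Standard error: SE = σ/√n = 16/√197 = 1.1400
z-statistic: z = (x̄ - μ₀)/SE = (252.11 - 249)/1.1400 = 2.7281
Critical value: ±1.645
p-value = 0.0064
Decision: reject H₀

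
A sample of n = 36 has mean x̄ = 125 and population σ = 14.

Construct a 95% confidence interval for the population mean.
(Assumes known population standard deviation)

Answer: (120.4267, 129.5733)

Derivation:
Confidence level: 95%, α = 0.05
z_0.025 = 1.960
SE = σ/√n = 14/√36 = 2.3333
Margin of error = 1.960 × 2.3333 = 4.5733
CI: x̄ ± margin = 125 ± 4.5733
CI: (120.4267, 129.5733)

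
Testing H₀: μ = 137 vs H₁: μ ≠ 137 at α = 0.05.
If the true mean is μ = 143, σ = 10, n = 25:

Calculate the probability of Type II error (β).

SE = σ/√n = 10/√25 = 2.0000
Critical values: μ₀ ± z_0.025×SE = 137 ± 1.960×2.0000
Acceptance region: (133.0800, 140.9200)
Under H₁ (μ = 143): z_high = (140.9200 - 143)/2.0000 = -1.0400, z_low = (133.0800 - 143)/2.0000 = -4.9600
β = P(not reject | H₁) = Φ(-1.0400) - Φ(-4.9600) ≈ 0.1492

Answer: β ≈ 0.1492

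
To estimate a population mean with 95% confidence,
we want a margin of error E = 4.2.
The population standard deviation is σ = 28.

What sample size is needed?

Answer: n = 171

Derivation:
z_0.025 = 1.960
n = (z×σ/E)² = (1.960×28/4.2)²
n = 170.7378
Round up: n = 171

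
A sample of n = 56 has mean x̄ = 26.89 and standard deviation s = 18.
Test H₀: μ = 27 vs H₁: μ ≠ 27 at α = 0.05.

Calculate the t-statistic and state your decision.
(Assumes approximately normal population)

df = n - 1 = 55
SE = s/√n = 18/√56 = 2.4054
t = (x̄ - μ₀)/SE = (26.89 - 27)/2.4054 = -0.0457
Critical value: t_{0.025,55} = ±2.004
p-value ≈ 0.9637
Decision: fail to reject H₀

Answer: t = -0.0457, fail to reject H₀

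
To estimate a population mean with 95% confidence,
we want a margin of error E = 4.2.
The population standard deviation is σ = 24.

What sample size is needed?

Answer: n = 126

Derivation:
z_0.025 = 1.960
n = (z×σ/E)² = (1.960×24/4.2)²
n = 125.4400
Round up: n = 126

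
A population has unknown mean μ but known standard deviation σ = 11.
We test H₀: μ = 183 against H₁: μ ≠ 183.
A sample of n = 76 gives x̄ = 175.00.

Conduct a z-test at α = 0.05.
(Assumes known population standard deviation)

Answer: z = -6.3401, reject H₀

Derivation:
Standard error: SE = σ/√n = 11/√76 = 1.2618
z-statistic: z = (x̄ - μ₀)/SE = (175.00 - 183)/1.2618 = -6.3401
Critical value: ±1.960
p-value < 0.0001
Decision: reject H₀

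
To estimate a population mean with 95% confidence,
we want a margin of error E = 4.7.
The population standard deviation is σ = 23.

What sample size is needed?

z_0.025 = 1.960
n = (z×σ/E)² = (1.960×23/4.7)²
n = 91.9967
Round up: n = 92

Answer: n = 92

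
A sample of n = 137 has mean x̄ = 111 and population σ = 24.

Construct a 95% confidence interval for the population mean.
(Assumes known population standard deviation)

Answer: (106.9810, 115.0190)

Derivation:
Confidence level: 95%, α = 0.05
z_0.025 = 1.960
SE = σ/√n = 24/√137 = 2.0505
Margin of error = 1.960 × 2.0505 = 4.0190
CI: x̄ ± margin = 111 ± 4.0190
CI: (106.9810, 115.0190)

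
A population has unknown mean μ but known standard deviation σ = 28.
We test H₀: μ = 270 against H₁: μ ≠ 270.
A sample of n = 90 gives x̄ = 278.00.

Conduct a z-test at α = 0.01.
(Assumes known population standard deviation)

Standard error: SE = σ/√n = 28/√90 = 2.9515
z-statistic: z = (x̄ - μ₀)/SE = (278.00 - 270)/2.9515 = 2.7105
Critical value: ±2.576
p-value = 0.0067
Decision: reject H₀

Answer: z = 2.7105, reject H₀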